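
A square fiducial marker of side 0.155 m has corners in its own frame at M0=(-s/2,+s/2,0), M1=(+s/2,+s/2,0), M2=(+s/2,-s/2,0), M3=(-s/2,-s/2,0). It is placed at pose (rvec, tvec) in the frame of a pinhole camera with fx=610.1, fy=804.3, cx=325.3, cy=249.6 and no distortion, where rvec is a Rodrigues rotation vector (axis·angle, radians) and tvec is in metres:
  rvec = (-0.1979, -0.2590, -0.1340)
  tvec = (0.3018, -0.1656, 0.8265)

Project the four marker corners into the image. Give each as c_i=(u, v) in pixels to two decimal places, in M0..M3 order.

c0=(509.92, 166.25) c1=(609.44, 154.55) c2=(583.20, 16.85) c3=(485.68, 21.22)

Intrinsics K: fx=610.1, fy=804.3, cx=325.3, cy=249.6
Marker side s = 0.155 m; corners in marker frame (Z=0):
  M0 = (-0.0775, +0.0775, 0)
  M1 = (+0.0775, +0.0775, 0)
  M2 = (+0.0775, -0.0775, 0)
  M3 = (-0.0775, -0.0775, 0)
rvec = (-0.1979, -0.2590, -0.1340), |rvec| = θ = 0.35242 rad = 20.192°
Rodrigues: sinθ=0.34517, 1−cosθ=0.06146; R = I + sinθ·[k]× + (1−cosθ)·[k]×²:
    [+0.95792 +0.15661 -0.24055]
    [-0.10588 +0.97173 +0.21100]
    [+0.26679 -0.17665 +0.94742]
t = (0.3018, -0.1656, 0.8265) m
M0: Pc = R·M0+t = (+0.23970, -0.08208, +0.79213); u = 610.1·(+0.23970)/0.79213 + 325.3 = 509.9154, v = 804.3·(-0.08208)/0.79213 + 249.6 = 166.2542
M1: Pc = R·M1+t = (+0.38818, -0.09850, +0.83349); u = 610.1·(+0.38818)/0.83349 + 325.3 = 609.4393, v = 804.3·(-0.09850)/0.83349 + 249.6 = 154.5527
M2: Pc = R·M2+t = (+0.36390, -0.24912, +0.86087); u = 610.1·(+0.36390)/0.86087 + 325.3 = 583.1986, v = 804.3·(-0.24912)/0.86087 + 249.6 = 16.8542
M3: Pc = R·M3+t = (+0.21542, -0.23270, +0.81951); u = 610.1·(+0.21542)/0.81951 + 325.3 = 485.6758, v = 804.3·(-0.23270)/0.81951 + 249.6 = 21.2164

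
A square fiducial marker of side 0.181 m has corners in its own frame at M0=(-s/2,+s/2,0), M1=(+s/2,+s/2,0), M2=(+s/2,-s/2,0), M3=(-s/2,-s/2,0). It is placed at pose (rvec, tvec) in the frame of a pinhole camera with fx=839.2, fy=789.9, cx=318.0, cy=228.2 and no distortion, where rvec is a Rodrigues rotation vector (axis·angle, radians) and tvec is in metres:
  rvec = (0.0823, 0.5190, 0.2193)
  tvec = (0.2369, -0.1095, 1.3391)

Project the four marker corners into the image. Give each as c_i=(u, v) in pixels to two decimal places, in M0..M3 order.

Intrinsics K: fx=839.2, fy=789.9, cx=318.0, cy=228.2
Marker side s = 0.181 m; corners in marker frame (Z=0):
  M0 = (-0.0905, +0.0905, 0)
  M1 = (+0.0905, +0.0905, 0)
  M2 = (+0.0905, -0.0905, 0)
  M3 = (-0.0905, -0.0905, 0)
rvec = (0.0823, 0.5190, 0.2193), |rvec| = θ = 0.56941 rad = 32.625°
Rodrigues: sinθ=0.53913, 1−cosθ=0.15778; R = I + sinθ·[k]× + (1−cosθ)·[k]×²:
    [+0.84552 -0.18685 +0.50019]
    [+0.22843 +0.97330 -0.02254]
    [-0.48262 +0.13331 +0.86562]
t = (0.2369, -0.1095, 1.3391) m
M0: Pc = R·M0+t = (+0.14347, -0.04209, +1.39484); u = 839.2·(+0.14347)/1.39484 + 318.0 = 404.3183, v = 789.9·(-0.04209)/1.39484 + 228.2 = 204.3650
M1: Pc = R·M1+t = (+0.29651, -0.00074, +1.30749); u = 839.2·(+0.29651)/1.30749 + 318.0 = 508.3118, v = 789.9·(-0.00074)/1.30749 + 228.2 = 227.7507
M2: Pc = R·M2+t = (+0.33033, -0.17691, +1.28336); u = 839.2·(+0.33033)/1.28336 + 318.0 = 534.0056, v = 789.9·(-0.17691)/1.28336 + 228.2 = 119.3122
M3: Pc = R·M3+t = (+0.17729, -0.21826, +1.37071); u = 839.2·(+0.17729)/1.37071 + 318.0 = 426.5441, v = 789.9·(-0.21826)/1.37071 + 228.2 = 102.4256

c0=(404.32, 204.37) c1=(508.31, 227.75) c2=(534.01, 119.31) c3=(426.54, 102.43)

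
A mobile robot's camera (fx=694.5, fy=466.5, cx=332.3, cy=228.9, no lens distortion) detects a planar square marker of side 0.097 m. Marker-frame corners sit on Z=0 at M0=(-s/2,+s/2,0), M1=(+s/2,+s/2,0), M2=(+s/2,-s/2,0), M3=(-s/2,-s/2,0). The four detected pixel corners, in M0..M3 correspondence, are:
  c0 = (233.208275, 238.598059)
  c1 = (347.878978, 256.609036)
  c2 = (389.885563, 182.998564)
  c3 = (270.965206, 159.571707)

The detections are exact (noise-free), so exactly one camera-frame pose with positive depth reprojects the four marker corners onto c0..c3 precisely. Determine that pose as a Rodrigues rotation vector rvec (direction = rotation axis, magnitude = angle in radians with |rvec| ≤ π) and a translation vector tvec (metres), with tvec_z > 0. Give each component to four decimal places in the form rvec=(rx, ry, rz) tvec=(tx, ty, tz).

rvec=(0.3638, -0.2706, 0.2945) tvec=(-0.0161, -0.0209, 0.5377)

Intrinsics K: fx=694.5, fy=466.5, cx=332.3, cy=228.9
Marker side s = 0.097 m; corners in marker frame (Z=0):
  M0 = (-0.0485, +0.0485, 0)
  M1 = (+0.0485, +0.0485, 0)
  M2 = (+0.0485, -0.0485, 0)
  M3 = (-0.0485, -0.0485, 0)
Detected image corners:
  c0 = (233.208275, 238.598059) px
  c1 = (347.878978, 256.609036) px
  c2 = (389.885563, 182.998564) px
  c3 = (270.965206, 159.571707) px
Planar DLT: solve 8×8 A·h = b for H (H[2,2]=1):
  H  [+1382.41148 -234.19691 +311.56373]
  H  [+333.53174 +905.78962 +210.79235]
  H  [+0.57633 +0.57190 +1.00000]
B = K⁻¹H; ‖b₁‖=1.859923, ‖b₂‖=1.859923; λ = 2/(‖b₁‖+‖b₂‖) = 0.537657, sign → tz>0 ⇒ λ=+0.537657
r₁ = λ·B[:,0] = (+0.92195,+0.23236,+0.30987); r₂ = λ·B[:,1] = (-0.32843,+0.89308,+0.30749)
r₃ = r₁×r₂ = (-0.20529,-0.38526,+0.89969); SVD([r₁ r₂ r₃]) → R = UVᵀ:
  R  [+0.92195 -0.32843 -0.20529]
  R  [+0.23236 +0.89308 -0.38526]
  R  [+0.30987 +0.30749 +0.89969]
t = (-0.01605, -0.02087, +0.53766) m
tr R = 2.714709; θ = arccos((tr R − 1)/2) = 0.540688 rad = 30.979°
axis k = ((R−Rᵀ)₃₂, (R−Rᵀ)₁₃, (R−Rᵀ)₂₁) / (2 sinθ) = (+0.672928, -0.500416, +0.544750)
rvec = θ·k = (+0.363844, -0.270569, +0.294540)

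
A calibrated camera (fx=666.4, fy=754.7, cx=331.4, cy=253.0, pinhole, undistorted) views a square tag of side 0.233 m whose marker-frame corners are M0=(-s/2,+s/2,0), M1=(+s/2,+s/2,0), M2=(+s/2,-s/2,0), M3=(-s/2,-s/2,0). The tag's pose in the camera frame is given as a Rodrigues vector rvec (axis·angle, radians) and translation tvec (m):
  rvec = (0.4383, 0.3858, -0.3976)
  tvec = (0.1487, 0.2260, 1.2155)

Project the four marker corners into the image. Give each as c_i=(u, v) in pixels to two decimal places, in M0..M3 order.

c0=(383.16, 458.93) c1=(497.64, 434.85) c2=(447.41, 317.30) c3=(329.96, 352.66)

Intrinsics K: fx=666.4, fy=754.7, cx=331.4, cy=253.0
Marker side s = 0.233 m; corners in marker frame (Z=0):
  M0 = (-0.1165, +0.1165, 0)
  M1 = (+0.1165, +0.1165, 0)
  M2 = (+0.1165, -0.1165, 0)
  M3 = (-0.1165, -0.1165, 0)
rvec = (0.4383, 0.3858, -0.3976), |rvec| = θ = 0.70642 rad = 40.475°
Rodrigues: sinθ=0.64912, 1−cosθ=0.23931; R = I + sinθ·[k]× + (1−cosθ)·[k]×²:
    [+0.85281 +0.44644 +0.27093]
    [-0.28426 +0.83207 -0.47630]
    [-0.43807 +0.32918 +0.83650]
t = (0.1487, 0.2260, 1.2155) m
M0: Pc = R·M0+t = (+0.10136, +0.35605, +1.30489); u = 666.4·(+0.10136)/1.30489 + 331.4 = 383.1627, v = 754.7·(+0.35605)/1.30489 + 253.0 = 458.9277
M1: Pc = R·M1+t = (+0.30006, +0.28982, +1.20281); u = 666.4·(+0.30006)/1.20281 + 331.4 = 497.6448, v = 754.7·(+0.28982)/1.20281 + 253.0 = 434.8460
M2: Pc = R·M2+t = (+0.19604, +0.09595, +1.12611); u = 666.4·(+0.19604)/1.12611 + 331.4 = 447.4122, v = 754.7·(+0.09595)/1.12611 + 253.0 = 317.3029
M3: Pc = R·M3+t = (-0.00266, +0.16218, +1.22819); u = 666.4·(-0.00266)/1.22819 + 331.4 = 329.9553, v = 754.7·(+0.16218)/1.22819 + 253.0 = 352.6571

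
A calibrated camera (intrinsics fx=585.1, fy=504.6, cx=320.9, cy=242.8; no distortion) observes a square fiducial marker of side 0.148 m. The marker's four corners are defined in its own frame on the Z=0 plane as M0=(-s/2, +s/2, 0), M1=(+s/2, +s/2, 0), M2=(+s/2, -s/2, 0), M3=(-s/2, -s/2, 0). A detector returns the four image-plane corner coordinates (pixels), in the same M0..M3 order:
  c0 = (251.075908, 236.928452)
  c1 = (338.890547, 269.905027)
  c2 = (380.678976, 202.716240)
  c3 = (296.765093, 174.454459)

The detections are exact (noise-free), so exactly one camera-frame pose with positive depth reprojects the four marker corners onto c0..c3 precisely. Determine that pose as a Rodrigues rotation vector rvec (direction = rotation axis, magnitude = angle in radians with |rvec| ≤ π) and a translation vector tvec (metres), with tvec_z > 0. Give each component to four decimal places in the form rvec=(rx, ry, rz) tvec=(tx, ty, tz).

rvec=(-0.4724, 0.1607, 0.4473) tvec=(-0.0065, -0.0413, 0.8977)

Intrinsics K: fx=585.1, fy=504.6, cx=320.9, cy=242.8
Marker side s = 0.148 m; corners in marker frame (Z=0):
  M0 = (-0.0740, +0.0740, 0)
  M1 = (+0.0740, +0.0740, 0)
  M2 = (+0.0740, -0.0740, 0)
  M3 = (-0.0740, -0.0740, 0)
Detected image corners:
  c0 = (251.075908, 236.928452) px
  c1 = (338.890547, 269.905027) px
  c2 = (380.678976, 202.716240) px
  c3 = (296.765093, 174.454459) px
Planar DLT: solve 8×8 A·h = b for H (H[2,2]=1):
  H  [+491.25144 -438.13268 +316.69247]
  H  [+144.64698 +338.44874 +219.60720]
  H  [-0.27923 -0.44919 +1.00000]
B = K⁻¹H; ‖b₁‖=1.113897, ‖b₂‖=1.113897; λ = 2/(‖b₁‖+‖b₂‖) = 0.897749, sign → tz>0 ⇒ λ=+0.897749
r₁ = λ·B[:,0] = (+0.89124,+0.37796,-0.25068); r₂ = λ·B[:,1] = (-0.45108,+0.79618,-0.40326)
r₃ = r₁×r₂ = (+0.04717,+0.47248,+0.88008); SVD([r₁ r₂ r₃]) → R = UVᵀ:
  R  [+0.89124 -0.45108 +0.04717]
  R  [+0.37796 +0.79618 +0.47248]
  R  [-0.25068 -0.40326 +0.88008]
t = (-0.00646, -0.04126, +0.89775) m
tr R = 2.567500; θ = arccos((tr R − 1)/2) = 0.670116 rad = 38.395°
axis k = ((R−Rᵀ)₃₂, (R−Rᵀ)₁₃, (R−Rᵀ)₂₁) / (2 sinθ) = (-0.705017, +0.239780, +0.667425)
rvec = θ·k = (-0.472443, +0.160680, +0.447252)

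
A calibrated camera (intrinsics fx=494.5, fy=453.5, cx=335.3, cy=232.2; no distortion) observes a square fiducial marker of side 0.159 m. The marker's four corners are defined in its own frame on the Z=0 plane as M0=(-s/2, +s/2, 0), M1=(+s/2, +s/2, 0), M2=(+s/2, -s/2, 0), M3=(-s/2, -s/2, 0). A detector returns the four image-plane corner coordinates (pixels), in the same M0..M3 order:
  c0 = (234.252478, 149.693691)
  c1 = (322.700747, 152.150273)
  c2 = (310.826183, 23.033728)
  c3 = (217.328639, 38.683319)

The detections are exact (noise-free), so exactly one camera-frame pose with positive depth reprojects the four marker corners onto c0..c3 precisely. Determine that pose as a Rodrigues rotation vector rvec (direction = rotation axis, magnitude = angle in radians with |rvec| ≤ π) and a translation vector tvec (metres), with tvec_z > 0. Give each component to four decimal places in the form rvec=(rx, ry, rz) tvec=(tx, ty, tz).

rvec=(0.3317, 0.6392, 0.0272) tvec=(-0.0855, -0.1929, 0.6306)

Intrinsics K: fx=494.5, fy=453.5, cx=335.3, cy=232.2
Marker side s = 0.159 m; corners in marker frame (Z=0):
  M0 = (-0.0795, +0.0795, 0)
  M1 = (+0.0795, +0.0795, 0)
  M2 = (+0.0795, -0.0795, 0)
  M3 = (-0.0795, -0.0795, 0)
Detected image corners:
  c0 = (234.252478, 149.693691) px
  c1 = (322.700747, 152.150273) px
  c2 = (310.826183, 23.033728) px
  c3 = (217.328639, 38.683319) px
Planar DLT: solve 8×8 A·h = b for H (H[2,2]=1):
  H  [+321.61286 +225.97743 +268.22881]
  H  [-122.98165 +795.92701 +93.49371]
  H  [-0.92127 +0.49489 +1.00000]
B = K⁻¹H; ‖b₁‖=1.585783, ‖b₂‖=1.585783; λ = 2/(‖b₁‖+‖b₂‖) = 0.630603, sign → tz>0 ⇒ λ=+0.630603
r₁ = λ·B[:,0] = (+0.80405,+0.12645,-0.58096); r₂ = λ·B[:,1] = (+0.07656,+0.94697,+0.31208)
r₃ = r₁×r₂ = (+0.58961,-0.29541,+0.75173); SVD([r₁ r₂ r₃]) → R = UVᵀ:
  R  [+0.80405 +0.07656 +0.58961]
  R  [+0.12645 +0.94697 -0.29541]
  R  [-0.58096 +0.31208 +0.75173]
t = (-0.08553, -0.19287, +0.63060) m
tr R = 2.502747; θ = arccos((tr R − 1)/2) = 0.720655 rad = 41.291°
axis k = ((R−Rᵀ)₃₂, (R−Rᵀ)₁₃, (R−Rᵀ)₂₁) / (2 sinθ) = (+0.460308, +0.886954, +0.037799)
rvec = θ·k = (+0.331723, +0.639188, +0.027240)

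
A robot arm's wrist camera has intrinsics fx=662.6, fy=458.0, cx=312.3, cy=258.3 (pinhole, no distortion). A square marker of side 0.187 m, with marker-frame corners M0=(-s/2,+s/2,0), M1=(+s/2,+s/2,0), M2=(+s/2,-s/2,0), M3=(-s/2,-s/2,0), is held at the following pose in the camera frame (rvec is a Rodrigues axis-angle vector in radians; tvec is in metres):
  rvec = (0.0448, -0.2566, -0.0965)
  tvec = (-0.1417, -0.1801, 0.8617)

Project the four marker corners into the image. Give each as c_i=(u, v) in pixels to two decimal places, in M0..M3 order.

Intrinsics K: fx=662.6, fy=458.0, cx=312.3, cy=258.3
Marker side s = 0.187 m; corners in marker frame (Z=0):
  M0 = (-0.0935, +0.0935, 0)
  M1 = (+0.0935, +0.0935, 0)
  M2 = (+0.0935, -0.0935, 0)
  M3 = (-0.0935, -0.0935, 0)
rvec = (0.0448, -0.2566, -0.0965), |rvec| = θ = 0.27778 rad = 15.916°
Rodrigues: sinθ=0.27422, 1−cosθ=0.03833; R = I + sinθ·[k]× + (1−cosθ)·[k]×²:
    [+0.96266 +0.08955 -0.25546]
    [-0.10097 +0.99438 -0.03192]
    [+0.25116 +0.05653 +0.96629]
t = (-0.1417, -0.1801, 0.8617) m
M0: Pc = R·M0+t = (-0.22334, -0.07768, +0.84350); u = 662.6·(-0.22334)/0.84350 + 312.3 = 136.8619, v = 458.0·(-0.07768)/0.84350 + 258.3 = 216.1192
M1: Pc = R·M1+t = (-0.04332, -0.09657, +0.89047); u = 662.6·(-0.04332)/0.89047 + 312.3 = 280.0671, v = 458.0·(-0.09657)/0.89047 + 258.3 = 208.6322
M2: Pc = R·M2+t = (-0.06006, -0.28252, +0.87990); u = 662.6·(-0.06006)/0.87990 + 312.3 = 267.0692, v = 458.0·(-0.28252)/0.87990 + 258.3 = 111.2467
M3: Pc = R·M3+t = (-0.24008, -0.26363, +0.83293); u = 662.6·(-0.24008)/0.83293 + 312.3 = 121.3136, v = 458.0·(-0.26363)/0.83293 + 258.3 = 113.3372

c0=(136.86, 216.12) c1=(280.07, 208.63) c2=(267.07, 111.25) c3=(121.31, 113.34)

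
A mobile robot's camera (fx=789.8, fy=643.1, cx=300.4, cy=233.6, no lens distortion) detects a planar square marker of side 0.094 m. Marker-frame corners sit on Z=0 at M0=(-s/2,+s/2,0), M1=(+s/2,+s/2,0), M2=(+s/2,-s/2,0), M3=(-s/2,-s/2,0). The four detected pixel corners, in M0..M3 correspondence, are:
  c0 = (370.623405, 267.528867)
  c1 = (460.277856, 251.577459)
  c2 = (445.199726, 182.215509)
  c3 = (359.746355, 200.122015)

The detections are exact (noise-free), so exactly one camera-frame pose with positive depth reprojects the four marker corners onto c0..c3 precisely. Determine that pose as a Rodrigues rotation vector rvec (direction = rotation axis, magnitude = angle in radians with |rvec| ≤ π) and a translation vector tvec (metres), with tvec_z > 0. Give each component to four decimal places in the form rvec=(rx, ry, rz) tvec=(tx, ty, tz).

Intrinsics K: fx=789.8, fy=643.1, cx=300.4, cy=233.6
Marker side s = 0.094 m; corners in marker frame (Z=0):
  M0 = (-0.0470, +0.0470, 0)
  M1 = (+0.0470, +0.0470, 0)
  M2 = (+0.0470, -0.0470, 0)
  M3 = (-0.0470, -0.0470, 0)
Detected image corners:
  c0 = (370.623405, 267.528867) px
  c1 = (460.277856, 251.577459) px
  c2 = (445.199726, 182.215509) px
  c3 = (359.746355, 200.122015) px
Planar DLT: solve 8×8 A·h = b for H (H[2,2]=1):
  H  [+761.12140 -45.96020 +407.97050]
  H  [-273.90152 +626.12581 +224.80477]
  H  [-0.41528 -0.44890 +1.00000]
B = K⁻¹H; ‖b₁‖=1.227268, ‖b₂‖=1.227268; λ = 2/(‖b₁‖+‖b₂‖) = 0.814818, sign → tz>0 ⇒ λ=+0.814818
r₁ = λ·B[:,0] = (+0.91393,-0.22413,-0.33837); r₂ = λ·B[:,1] = (+0.09171,+0.92618,-0.36577)
r₃ = r₁×r₂ = (+0.39537,+0.30326,+0.86701); SVD([r₁ r₂ r₃]) → R = UVᵀ:
  R  [+0.91393 +0.09171 +0.39537]
  R  [-0.22413 +0.92618 +0.30326]
  R  [-0.33837 -0.36577 +0.86701]
t = (+0.11098, -0.01114, +0.81482) m
tr R = 2.707120; θ = arccos((tr R − 1)/2) = 0.548015 rad = 31.399°
axis k = ((R−Rᵀ)₃₂, (R−Rᵀ)₁₃, (R−Rᵀ)₂₁) / (2 sinθ) = (-0.642074, +0.704179, -0.303105)
rvec = θ·k = (-0.351866, +0.385901, -0.166106)

rvec=(-0.3519, 0.3859, -0.1661) tvec=(0.1110, -0.0111, 0.8148)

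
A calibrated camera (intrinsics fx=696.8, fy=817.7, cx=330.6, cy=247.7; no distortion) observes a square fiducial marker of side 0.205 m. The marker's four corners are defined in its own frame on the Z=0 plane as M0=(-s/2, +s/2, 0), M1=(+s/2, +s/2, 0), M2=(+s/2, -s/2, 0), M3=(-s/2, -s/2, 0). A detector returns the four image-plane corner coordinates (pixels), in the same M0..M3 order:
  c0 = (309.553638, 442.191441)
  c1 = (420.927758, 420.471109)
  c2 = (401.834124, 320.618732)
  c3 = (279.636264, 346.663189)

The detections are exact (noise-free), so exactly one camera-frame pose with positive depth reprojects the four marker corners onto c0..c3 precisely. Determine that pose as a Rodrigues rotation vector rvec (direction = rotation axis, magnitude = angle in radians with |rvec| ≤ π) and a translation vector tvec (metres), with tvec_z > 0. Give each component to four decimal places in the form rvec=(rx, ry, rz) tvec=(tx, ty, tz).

rvec=(0.6174, 0.0580, -0.2230) tvec=(0.0385, 0.2013, 1.1992)

Intrinsics K: fx=696.8, fy=817.7, cx=330.6, cy=247.7
Marker side s = 0.205 m; corners in marker frame (Z=0):
  M0 = (-0.1025, +0.1025, 0)
  M1 = (+0.1025, +0.1025, 0)
  M2 = (+0.1025, -0.1025, 0)
  M3 = (-0.1025, -0.1025, 0)
Detected image corners:
  c0 = (309.553638, 442.191441) px
  c1 = (420.927758, 420.471109) px
  c2 = (401.834124, 320.618732) px
  c3 = (279.636264, 346.663189) px
Planar DLT: solve 8×8 A·h = b for H (H[2,2]=1):
  H  [+533.01952 +286.82107 +352.98212]
  H  [-154.33325 +657.39709 +384.97763]
  H  [-0.10025 +0.47313 +1.00000]
B = K⁻¹H; ‖b₁‖=0.833858, ‖b₂‖=0.833858; λ = 2/(‖b₁‖+‖b₂‖) = 1.199245, sign → tz>0 ⇒ λ=+1.199245
r₁ = λ·B[:,0] = (+0.97441,-0.18993,-0.12023); r₂ = λ·B[:,1] = (+0.22443,+0.79226,+0.56740)
r₃ = r₁×r₂ = (-0.01251,-0.57987,+0.81462); SVD([r₁ r₂ r₃]) → R = UVᵀ:
  R  [+0.97441 +0.22443 -0.01251]
  R  [-0.18993 +0.79226 -0.57987]
  R  [-0.12023 +0.56740 +0.81462]
t = (+0.03852, +0.20133, +1.19925) m
tr R = 2.581288; θ = arccos((tr R − 1)/2) = 0.658936 rad = 37.754°
axis k = ((R−Rᵀ)₃₂, (R−Rᵀ)₁₃, (R−Rᵀ)₂₁) / (2 sinθ) = (+0.936891, +0.087962, -0.338377)
rvec = θ·k = (+0.617351, +0.057961, -0.222969)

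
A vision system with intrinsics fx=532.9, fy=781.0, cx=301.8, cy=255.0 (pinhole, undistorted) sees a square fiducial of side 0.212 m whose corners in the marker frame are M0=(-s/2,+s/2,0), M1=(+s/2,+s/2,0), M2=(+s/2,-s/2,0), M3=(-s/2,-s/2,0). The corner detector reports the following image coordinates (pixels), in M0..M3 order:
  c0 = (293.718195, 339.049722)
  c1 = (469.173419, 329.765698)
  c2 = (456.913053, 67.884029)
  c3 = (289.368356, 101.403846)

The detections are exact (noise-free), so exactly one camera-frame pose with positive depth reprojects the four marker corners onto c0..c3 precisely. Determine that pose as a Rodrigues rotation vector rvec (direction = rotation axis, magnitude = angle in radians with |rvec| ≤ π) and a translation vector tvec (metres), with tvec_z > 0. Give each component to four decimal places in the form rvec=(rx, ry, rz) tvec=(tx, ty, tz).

rvec=(-0.1219, 0.3195, -0.0491) tvec=(0.0872, -0.0398, 0.6539)

Intrinsics K: fx=532.9, fy=781.0, cx=301.8, cy=255.0
Marker side s = 0.212 m; corners in marker frame (Z=0):
  M0 = (-0.1060, +0.1060, 0)
  M1 = (+0.1060, +0.1060, 0)
  M2 = (+0.1060, -0.1060, 0)
  M3 = (-0.1060, -0.1060, 0)
Detected image corners:
  c0 = (293.718195, 339.049722) px
  c1 = (469.173419, 329.765698) px
  c2 = (456.913053, 67.884029) px
  c3 = (289.368356, 101.403846) px
Planar DLT: solve 8×8 A·h = b for H (H[2,2]=1):
  H  [+629.59434 -35.18460 +372.89566]
  H  [-201.52779 +1134.48289 +207.48790]
  H  [-0.47439 -0.19460 +1.00000]
B = K⁻¹H; ‖b₁‖=1.529217, ‖b₂‖=1.529217; λ = 2/(‖b₁‖+‖b₂‖) = 0.653929, sign → tz>0 ⇒ λ=+0.653929
r₁ = λ·B[:,0] = (+0.94827,-0.06745,-0.31022); r₂ = λ·B[:,1] = (+0.02889,+0.99145,-0.12725)
r₃ = r₁×r₂ = (+0.31615,+0.11171,+0.94211); SVD([r₁ r₂ r₃]) → R = UVᵀ:
  R  [+0.94827 +0.02889 +0.31615]
  R  [-0.06745 +0.99145 +0.11171]
  R  [-0.31022 -0.12725 +0.94211]
t = (+0.08724, -0.03978, +0.65393) m
tr R = 2.881830; θ = arccos((tr R − 1)/2) = 0.345474 rad = 19.794°
axis k = ((R−Rᵀ)₃₂, (R−Rᵀ)₁₃, (R−Rᵀ)₂₁) / (2 sinθ) = (-0.352826, +0.924812, -0.142252)
rvec = θ·k = (-0.121892, +0.319499, -0.049144)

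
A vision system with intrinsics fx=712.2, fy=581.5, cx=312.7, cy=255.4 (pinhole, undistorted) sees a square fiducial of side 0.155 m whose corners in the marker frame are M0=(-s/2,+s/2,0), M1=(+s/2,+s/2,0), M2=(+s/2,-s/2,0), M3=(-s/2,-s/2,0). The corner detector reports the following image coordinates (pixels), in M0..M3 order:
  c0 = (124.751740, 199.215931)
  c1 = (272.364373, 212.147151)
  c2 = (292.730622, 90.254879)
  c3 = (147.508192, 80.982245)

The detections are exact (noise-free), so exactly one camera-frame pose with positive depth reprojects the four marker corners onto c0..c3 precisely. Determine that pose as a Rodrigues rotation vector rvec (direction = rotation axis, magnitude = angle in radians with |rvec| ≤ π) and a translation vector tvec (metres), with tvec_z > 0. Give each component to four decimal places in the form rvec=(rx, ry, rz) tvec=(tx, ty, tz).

rvec=(-0.1050, 0.1286, 0.1224) tvec=(-0.1065, -0.1382, 0.7275)

Intrinsics K: fx=712.2, fy=581.5, cx=312.7, cy=255.4
Marker side s = 0.155 m; corners in marker frame (Z=0):
  M0 = (-0.0775, +0.0775, 0)
  M1 = (+0.0775, +0.0775, 0)
  M2 = (+0.0775, -0.0775, 0)
  M3 = (-0.0775, -0.0775, 0)
Detected image corners:
  c0 = (124.751740, 199.215931) px
  c1 = (272.364373, 212.147151) px
  c2 = (292.730622, 90.254879) px
  c3 = (147.508192, 80.982245) px
Planar DLT: solve 8×8 A·h = b for H (H[2,2]=1):
  H  [+905.95929 -166.94601 +208.40349]
  H  [+44.65415 +755.13750 +144.95445]
  H  [-0.18435 -0.13247 +1.00000]
B = K⁻¹H; ‖b₁‖=1.374580, ‖b₂‖=1.374580; λ = 2/(‖b₁‖+‖b₂‖) = 0.727495, sign → tz>0 ⇒ λ=+0.727495
r₁ = λ·B[:,0] = (+0.98430,+0.11477,-0.13411); r₂ = λ·B[:,1] = (-0.12822,+0.98705,-0.09637)
r₃ = r₁×r₂ = (+0.12131,+0.11205,+0.98627); SVD([r₁ r₂ r₃]) → R = UVᵀ:
  R  [+0.98430 -0.12822 +0.12131]
  R  [+0.11477 +0.98705 +0.11205]
  R  [-0.13411 -0.09637 +0.98627]
t = (-0.10654, -0.13817, +0.72749) m
tr R = 2.957620; θ = arccos((tr R − 1)/2) = 0.206229 rad = 11.816°
axis k = ((R−Rᵀ)₃₂, (R−Rᵀ)₁₃, (R−Rᵀ)₂₁) / (2 sinθ) = (-0.508911, +0.623687, +0.593316)
rvec = θ·k = (-0.104952, +0.128622, +0.122359)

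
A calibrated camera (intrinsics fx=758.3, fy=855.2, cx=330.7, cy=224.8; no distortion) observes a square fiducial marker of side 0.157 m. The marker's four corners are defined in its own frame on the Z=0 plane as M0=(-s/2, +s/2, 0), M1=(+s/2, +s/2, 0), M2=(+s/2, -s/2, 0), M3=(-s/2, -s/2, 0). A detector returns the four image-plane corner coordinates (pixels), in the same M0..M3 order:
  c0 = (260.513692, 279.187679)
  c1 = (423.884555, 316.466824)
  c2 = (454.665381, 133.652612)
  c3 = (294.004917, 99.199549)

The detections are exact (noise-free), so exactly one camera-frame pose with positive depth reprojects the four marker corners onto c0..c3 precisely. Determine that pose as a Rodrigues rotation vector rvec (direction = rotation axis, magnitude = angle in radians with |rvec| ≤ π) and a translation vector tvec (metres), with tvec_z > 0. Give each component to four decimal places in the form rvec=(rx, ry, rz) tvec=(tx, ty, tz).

rvec=(-0.0929, 0.0455, 0.1975) tvec=(0.0259, -0.0157, 0.7213)

Intrinsics K: fx=758.3, fy=855.2, cx=330.7, cy=224.8
Marker side s = 0.157 m; corners in marker frame (Z=0):
  M0 = (-0.0785, +0.0785, 0)
  M1 = (+0.0785, +0.0785, 0)
  M2 = (+0.0785, -0.0785, 0)
  M3 = (-0.0785, -0.0785, 0)
Detected image corners:
  c0 = (260.513692, 279.187679) px
  c1 = (423.884555, 316.466824) px
  c2 = (454.665381, 133.652612) px
  c3 = (294.004917, 99.199549) px
Planar DLT: solve 8×8 A·h = b for H (H[2,2]=1):
  H  [+1004.91827 -248.25926 +357.94207]
  H  [+212.78209 +1130.20777 +206.15589]
  H  [-0.07521 -0.12147 +1.00000]
B = K⁻¹H; ‖b₁‖=1.386372, ‖b₂‖=1.386372; λ = 2/(‖b₁‖+‖b₂‖) = 0.721307, sign → tz>0 ⇒ λ=+0.721307
r₁ = λ·B[:,0] = (+0.97955,+0.19373,-0.05425); r₂ = λ·B[:,1] = (-0.19794,+0.97629,-0.08762)
r₃ = r₁×r₂ = (+0.03599,+0.09657,+0.99468); SVD([r₁ r₂ r₃]) → R = UVᵀ:
  R  [+0.97955 -0.19794 +0.03599]
  R  [+0.19373 +0.97629 +0.09657]
  R  [-0.05425 -0.08762 +0.99468]
t = (+0.02591, -0.01573, +0.72131) m
tr R = 2.950520; θ = arccos((tr R − 1)/2) = 0.222901 rad = 12.771°
axis k = ((R−Rᵀ)₃₂, (R−Rᵀ)₁₃, (R−Rᵀ)₂₁) / (2 sinθ) = (-0.416600, +0.204113, +0.885879)
rvec = θ·k = (-0.092861, +0.045497, +0.197464)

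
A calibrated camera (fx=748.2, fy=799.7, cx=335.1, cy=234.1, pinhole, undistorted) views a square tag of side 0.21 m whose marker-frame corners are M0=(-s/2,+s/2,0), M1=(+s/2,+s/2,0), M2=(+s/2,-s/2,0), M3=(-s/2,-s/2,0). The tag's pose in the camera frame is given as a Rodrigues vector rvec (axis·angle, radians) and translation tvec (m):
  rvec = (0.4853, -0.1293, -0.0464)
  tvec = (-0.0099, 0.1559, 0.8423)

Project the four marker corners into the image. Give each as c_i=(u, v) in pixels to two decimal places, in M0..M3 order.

Intrinsics K: fx=748.2, fy=799.7, cx=335.1, cy=234.1
Marker side s = 0.21 m; corners in marker frame (Z=0):
  M0 = (-0.1050, +0.1050, 0)
  M1 = (+0.1050, +0.1050, 0)
  M2 = (+0.1050, -0.1050, 0)
  M3 = (-0.1050, -0.1050, 0)
rvec = (0.4853, -0.1293, -0.0464), |rvec| = θ = 0.50437 rad = 28.898°
Rodrigues: sinθ=0.48325, 1−cosθ=0.12452; R = I + sinθ·[k]× + (1−cosθ)·[k]×²:
    [+0.99076 +0.01374 -0.13491]
    [-0.07517 +0.88366 -0.46205]
    [+0.11286 +0.46792 +0.87653]
t = (-0.0099, 0.1559, 0.8423) m
M0: Pc = R·M0+t = (-0.11249, +0.25658, +0.87958); u = 748.2·(-0.11249)/0.87958 + 335.1 = 239.4148, v = 799.7·(+0.25658)/0.87958 + 234.1 = 467.3762
M1: Pc = R·M1+t = (+0.09557, +0.24079, +0.90328); u = 748.2·(+0.09557)/0.90328 + 335.1 = 414.2643, v = 799.7·(+0.24079)/0.90328 + 234.1 = 447.2791
M2: Pc = R·M2+t = (+0.09269, +0.05522, +0.80502); u = 748.2·(+0.09269)/0.80502 + 335.1 = 421.2452, v = 799.7·(+0.05522)/0.80502 + 234.1 = 288.9573
M3: Pc = R·M3+t = (-0.11537, +0.07101, +0.78132); u = 748.2·(-0.11537)/0.78132 + 335.1 = 224.6172, v = 799.7·(+0.07101)/0.78132 + 234.1 = 306.7791

c0=(239.41, 467.38) c1=(414.26, 447.28) c2=(421.25, 288.96) c3=(224.62, 306.78)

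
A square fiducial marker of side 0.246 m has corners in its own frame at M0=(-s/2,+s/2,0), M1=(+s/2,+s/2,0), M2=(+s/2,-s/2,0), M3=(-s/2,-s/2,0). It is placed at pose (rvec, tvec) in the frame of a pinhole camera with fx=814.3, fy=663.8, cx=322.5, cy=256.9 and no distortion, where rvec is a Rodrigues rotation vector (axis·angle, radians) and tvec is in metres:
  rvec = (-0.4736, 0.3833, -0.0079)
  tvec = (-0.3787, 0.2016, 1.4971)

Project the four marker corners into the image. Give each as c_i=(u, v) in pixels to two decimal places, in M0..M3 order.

c0=(47.00, 401.14) c1=(162.70, 399.09) c2=(185.04, 292.22) c3=(76.06, 300.03)

Intrinsics K: fx=814.3, fy=663.8, cx=322.5, cy=256.9
Marker side s = 0.246 m; corners in marker frame (Z=0):
  M0 = (-0.1230, +0.1230, 0)
  M1 = (+0.1230, +0.1230, 0)
  M2 = (+0.1230, -0.1230, 0)
  M3 = (-0.1230, -0.1230, 0)
rvec = (-0.4736, 0.3833, -0.0079), |rvec| = θ = 0.60933 rad = 34.912°
Rodrigues: sinθ=0.57231, 1−cosθ=0.17997; R = I + sinθ·[k]× + (1−cosθ)·[k]×²:
    [+0.92876 -0.08057 +0.36183]
    [-0.09541 +0.89125 +0.44337]
    [-0.35820 -0.44630 +0.82006]
t = (-0.3787, 0.2016, 1.4971) m
M0: Pc = R·M0+t = (-0.50285, +0.32296, +1.48626); u = 814.3·(-0.50285)/1.48626 + 322.5 = 46.9982, v = 663.8·(+0.32296)/1.48626 + 256.9 = 401.1411
M1: Pc = R·M1+t = (-0.27437, +0.29949, +1.39815); u = 814.3·(-0.27437)/1.39815 + 322.5 = 162.7010, v = 663.8·(+0.29949)/1.39815 + 256.9 = 399.0884
M2: Pc = R·M2+t = (-0.25455, +0.08024, +1.50794); u = 814.3·(-0.25455)/1.50794 + 322.5 = 185.0390, v = 663.8·(+0.08024)/1.50794 + 256.9 = 292.2223
M3: Pc = R·M3+t = (-0.48303, +0.10371, +1.59605); u = 814.3·(-0.48303)/1.59605 + 322.5 = 76.0619, v = 663.8·(+0.10371)/1.59605 + 256.9 = 300.0339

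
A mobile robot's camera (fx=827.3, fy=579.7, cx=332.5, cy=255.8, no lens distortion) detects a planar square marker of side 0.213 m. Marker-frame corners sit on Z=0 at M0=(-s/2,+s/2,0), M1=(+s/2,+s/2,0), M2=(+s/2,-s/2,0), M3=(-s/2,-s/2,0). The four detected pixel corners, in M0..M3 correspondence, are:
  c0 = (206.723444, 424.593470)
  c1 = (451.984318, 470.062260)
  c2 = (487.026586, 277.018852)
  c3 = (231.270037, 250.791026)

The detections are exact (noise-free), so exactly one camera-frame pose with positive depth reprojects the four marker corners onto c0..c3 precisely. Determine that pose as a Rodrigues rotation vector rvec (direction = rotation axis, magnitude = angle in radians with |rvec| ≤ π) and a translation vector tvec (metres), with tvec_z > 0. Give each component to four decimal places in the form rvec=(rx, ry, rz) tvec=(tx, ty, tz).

rvec=(0.0688, 0.3542, 0.1240) tvec=(0.0037, 0.1137, 0.6581)

Intrinsics K: fx=827.3, fy=579.7, cx=332.5, cy=255.8
Marker side s = 0.213 m; corners in marker frame (Z=0):
  M0 = (-0.1065, +0.1065, 0)
  M1 = (+0.1065, +0.1065, 0)
  M2 = (+0.1065, -0.1065, 0)
  M3 = (-0.1065, -0.1065, 0)
Detected image corners:
  c0 = (206.723444, 424.593470) px
  c1 = (451.984318, 470.062260) px
  c2 = (487.026586, 277.018852) px
  c3 = (231.270037, 250.791026) px
Planar DLT: solve 8×8 A·h = b for H (H[2,2]=1):
  H  [+997.12210 -92.04815 +337.11544]
  H  [-15.56678 +906.64916 +355.94440]
  H  [-0.51887 +0.13499 +1.00000]
B = K⁻¹H; ‖b₁‖=1.519517, ‖b₂‖=1.519517; λ = 2/(‖b₁‖+‖b₂‖) = 0.658104, sign → tz>0 ⇒ λ=+0.658104
r₁ = λ·B[:,0] = (+0.93043,+0.13301,-0.34147); r₂ = λ·B[:,1] = (-0.10893,+0.99007,+0.08884)
r₃ = r₁×r₂ = (+0.34989,-0.04546,+0.93569); SVD([r₁ r₂ r₃]) → R = UVᵀ:
  R  [+0.93043 -0.10893 +0.34989]
  R  [+0.13301 +0.99007 -0.04546]
  R  [-0.34147 +0.08884 +0.93569]
t = (+0.00367, +0.11369, +0.65810) m
tr R = 2.856192; θ = arccos((tr R − 1)/2) = 0.381530 rad = 21.860°
axis k = ((R−Rᵀ)₃₂, (R−Rᵀ)₁₃, (R−Rᵀ)₂₁) / (2 sinθ) = (+0.180344, +0.928401, +0.324880)
rvec = θ·k = (+0.068807, +0.354213, +0.123952)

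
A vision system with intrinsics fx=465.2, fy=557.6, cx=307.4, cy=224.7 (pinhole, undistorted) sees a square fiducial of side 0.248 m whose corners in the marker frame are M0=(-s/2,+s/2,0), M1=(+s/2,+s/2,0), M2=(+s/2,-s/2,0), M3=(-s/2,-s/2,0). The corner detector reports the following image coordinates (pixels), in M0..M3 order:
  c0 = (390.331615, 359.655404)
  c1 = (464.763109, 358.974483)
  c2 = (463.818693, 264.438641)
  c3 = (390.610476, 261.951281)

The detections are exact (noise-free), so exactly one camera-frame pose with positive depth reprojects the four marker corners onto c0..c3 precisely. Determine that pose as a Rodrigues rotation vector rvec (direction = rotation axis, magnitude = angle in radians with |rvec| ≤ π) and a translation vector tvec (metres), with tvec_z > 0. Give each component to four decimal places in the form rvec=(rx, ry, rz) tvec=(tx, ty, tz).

rvec=(-0.0958, -0.1972, 0.0306) tvec=(0.3768, 0.2246, 1.4537)

Intrinsics K: fx=465.2, fy=557.6, cx=307.4, cy=224.7
Marker side s = 0.248 m; corners in marker frame (Z=0):
  M0 = (-0.1240, +0.1240, 0)
  M1 = (+0.1240, +0.1240, 0)
  M2 = (+0.1240, -0.1240, 0)
  M3 = (-0.1240, -0.1240, 0)
Detected image corners:
  c0 = (390.331615, 359.655404) px
  c1 = (464.763109, 358.974483) px
  c2 = (463.818693, 264.438641) px
  c3 = (390.610476, 261.951281) px
Planar DLT: solve 8×8 A·h = b for H (H[2,2]=1):
  H  [+354.71415 -27.43177 +427.99079]
  H  [+45.26157 +366.48968 +310.86064]
  H  [+0.13354 -0.06742 +1.00000]
B = K⁻¹H; ‖b₁‖=0.687896, ‖b₂‖=0.687896; λ = 2/(‖b₁‖+‖b₂‖) = 1.453709, sign → tz>0 ⇒ λ=+1.453709
r₁ = λ·B[:,0] = (+0.98017,+0.03977,+0.19413); r₂ = λ·B[:,1] = (-0.02096,+0.99496,-0.09801)
r₃ = r₁×r₂ = (-0.19705,+0.09200,+0.97607); SVD([r₁ r₂ r₃]) → R = UVᵀ:
  R  [+0.98017 -0.02096 -0.19705]
  R  [+0.03977 +0.99496 +0.09200]
  R  [+0.19413 -0.09801 +0.97607]
t = (+0.37684, +0.22463, +1.45371) m
tr R = 2.951200; θ = arccos((tr R − 1)/2) = 0.221359 rad = 12.683°
axis k = ((R−Rᵀ)₃₂, (R−Rᵀ)₁₃, (R−Rᵀ)₂₁) / (2 sinθ) = (-0.432712, -0.890862, +0.138294)
rvec = θ·k = (-0.095785, -0.197200, +0.030613)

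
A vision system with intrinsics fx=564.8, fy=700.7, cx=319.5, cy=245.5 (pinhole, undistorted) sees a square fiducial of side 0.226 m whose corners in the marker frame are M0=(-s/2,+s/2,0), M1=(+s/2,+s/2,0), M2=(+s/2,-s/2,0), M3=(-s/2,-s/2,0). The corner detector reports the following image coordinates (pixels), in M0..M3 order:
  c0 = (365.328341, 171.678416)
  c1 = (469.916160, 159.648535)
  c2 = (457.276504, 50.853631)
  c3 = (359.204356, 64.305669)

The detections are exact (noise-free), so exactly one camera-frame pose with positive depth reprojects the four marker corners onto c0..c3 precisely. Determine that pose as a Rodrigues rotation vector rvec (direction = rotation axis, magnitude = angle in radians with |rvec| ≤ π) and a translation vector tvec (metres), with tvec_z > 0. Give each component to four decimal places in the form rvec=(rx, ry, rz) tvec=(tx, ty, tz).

rvec=(-0.3562, 0.1291, -0.0592) tvec=(0.2090, -0.2461, 1.2725)

Intrinsics K: fx=564.8, fy=700.7, cx=319.5, cy=245.5
Marker side s = 0.226 m; corners in marker frame (Z=0):
  M0 = (-0.1130, +0.1130, 0)
  M1 = (+0.1130, +0.1130, 0)
  M2 = (+0.1130, -0.1130, 0)
  M3 = (-0.1130, -0.1130, 0)
Detected image corners:
  c0 = (365.328341, 171.678416) px
  c1 = (469.916160, 159.648535) px
  c2 = (457.276504, 50.853631) px
  c3 = (359.204356, 64.305669) px
Planar DLT: solve 8×8 A·h = b for H (H[2,2]=1):
  H  [+410.43143 -72.65229 +412.26531]
  H  [-66.60593 +447.39425 +110.00074]
  H  [-0.09077 -0.27612 +1.00000]
B = K⁻¹H; ‖b₁‖=0.785858, ‖b₂‖=0.785858; λ = 2/(‖b₁‖+‖b₂‖) = 1.272494, sign → tz>0 ⇒ λ=+1.272494
r₁ = λ·B[:,0] = (+0.99004,-0.08049,-0.11550); r₂ = λ·B[:,1] = (+0.03507,+0.93558,-0.35136)
r₃ = r₁×r₂ = (+0.13634,+0.34381,+0.92909); SVD([r₁ r₂ r₃]) → R = UVᵀ:
  R  [+0.99004 +0.03507 +0.13634]
  R  [-0.08049 +0.93558 +0.34381]
  R  [-0.11550 -0.35136 +0.92909]
t = (+0.20900, -0.24607, +1.27249) m
tr R = 2.854715; θ = arccos((tr R − 1)/2) = 0.383508 rad = 21.973°
axis k = ((R−Rᵀ)₃₂, (R−Rᵀ)₁₃, (R−Rᵀ)₂₁) / (2 sinθ) = (-0.928923, +0.336536, -0.154422)
rvec = θ·k = (-0.356249, +0.129064, -0.059222)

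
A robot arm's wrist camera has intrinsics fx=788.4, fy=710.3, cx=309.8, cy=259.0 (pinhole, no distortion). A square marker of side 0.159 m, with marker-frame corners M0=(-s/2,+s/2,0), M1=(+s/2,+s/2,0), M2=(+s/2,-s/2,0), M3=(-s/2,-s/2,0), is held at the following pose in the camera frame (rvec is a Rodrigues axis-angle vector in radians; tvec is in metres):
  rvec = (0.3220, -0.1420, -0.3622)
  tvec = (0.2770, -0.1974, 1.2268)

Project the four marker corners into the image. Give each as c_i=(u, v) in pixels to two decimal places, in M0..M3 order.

Intrinsics K: fx=788.4, fy=710.3, cx=309.8, cy=259.0
Marker side s = 0.159 m; corners in marker frame (Z=0):
  M0 = (-0.0795, +0.0795, 0)
  M1 = (+0.0795, +0.0795, 0)
  M2 = (+0.0795, -0.0795, 0)
  M3 = (-0.0795, -0.0795, 0)
rvec = (0.3220, -0.1420, -0.3622), |rvec| = θ = 0.50501 rad = 28.935°
Rodrigues: sinθ=0.48382, 1−cosθ=0.12483; R = I + sinθ·[k]× + (1−cosθ)·[k]×²:
    [+0.92592 +0.32462 -0.19313]
    [-0.36938 +0.88504 -0.28331]
    [+0.07896 +0.33366 +0.93938]
t = (0.2770, -0.1974, 1.2268) m
M0: Pc = R·M0+t = (+0.22920, -0.09767, +1.24705); u = 788.4·(+0.22920)/1.24705 + 309.8 = 454.7010, v = 710.3·(-0.09767)/1.24705 + 259.0 = 203.3665
M1: Pc = R·M1+t = (+0.37642, -0.15641, +1.25960); u = 788.4·(+0.37642)/1.25960 + 309.8 = 545.4042, v = 710.3·(-0.15641)/1.25960 + 259.0 = 170.8019
M2: Pc = R·M2+t = (+0.32480, -0.29713, +1.20655); u = 788.4·(+0.32480)/1.20655 + 309.8 = 522.0371, v = 710.3·(-0.29713)/1.20655 + 259.0 = 84.0809
M3: Pc = R·M3+t = (+0.17758, -0.23839, +1.19400); u = 788.4·(+0.17758)/1.19400 + 309.8 = 427.0581, v = 710.3·(-0.23839)/1.19400 + 259.0 = 117.1807

c0=(454.70, 203.37) c1=(545.40, 170.80) c2=(522.04, 84.08) c3=(427.06, 117.18)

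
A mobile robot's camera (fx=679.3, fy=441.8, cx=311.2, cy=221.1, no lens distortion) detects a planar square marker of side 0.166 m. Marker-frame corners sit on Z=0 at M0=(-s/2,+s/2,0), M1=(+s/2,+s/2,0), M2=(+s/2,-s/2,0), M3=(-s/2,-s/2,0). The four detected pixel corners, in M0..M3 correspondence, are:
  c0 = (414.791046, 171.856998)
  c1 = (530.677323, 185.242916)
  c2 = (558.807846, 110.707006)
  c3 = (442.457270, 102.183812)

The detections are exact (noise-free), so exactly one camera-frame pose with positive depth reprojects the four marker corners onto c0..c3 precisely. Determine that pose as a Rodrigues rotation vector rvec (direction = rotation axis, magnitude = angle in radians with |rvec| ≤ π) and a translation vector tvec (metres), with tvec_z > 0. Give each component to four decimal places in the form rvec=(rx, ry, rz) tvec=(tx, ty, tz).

Intrinsics K: fx=679.3, fy=441.8, cx=311.2, cy=221.1
Marker side s = 0.166 m; corners in marker frame (Z=0):
  M0 = (-0.0830, +0.0830, 0)
  M1 = (+0.0830, +0.0830, 0)
  M2 = (+0.0830, -0.0830, 0)
  M3 = (-0.0830, -0.0830, 0)
Detected image corners:
  c0 = (414.791046, 171.856998) px
  c1 = (530.677323, 185.242916) px
  c2 = (558.807846, 110.707006) px
  c3 = (442.457270, 102.183812) px
Planar DLT: solve 8×8 A·h = b for H (H[2,2]=1):
  H  [+507.03934 -202.53793 +484.85967]
  H  [+9.54893 +423.77634 +142.10564]
  H  [-0.39549 -0.07093 +1.00000]
B = K⁻¹H; ‖b₁‖=1.032008, ‖b₂‖=1.032008; λ = 2/(‖b₁‖+‖b₂‖) = 0.968985, sign → tz>0 ⇒ λ=+0.968985
r₁ = λ·B[:,0] = (+0.89883,+0.21273,-0.38322); r₂ = λ·B[:,1] = (-0.25742,+0.96385,-0.06873)
r₃ = r₁×r₂ = (+0.35475,+0.16043,+0.92110); SVD([r₁ r₂ r₃]) → R = UVᵀ:
  R  [+0.89883 -0.25742 +0.35475]
  R  [+0.21273 +0.96385 +0.16043]
  R  [-0.38322 -0.06873 +0.92110]
t = (+0.24772, -0.17326, +0.96899) m
tr R = 2.783773; θ = arccos((tr R − 1)/2) = 0.469297 rad = 26.889°
axis k = ((R−Rᵀ)₃₂, (R−Rᵀ)₁₃, (R−Rᵀ)₂₁) / (2 sinθ) = (-0.253350, +0.815870, +0.519779)
rvec = θ·k = (-0.118896, +0.382886, +0.243931)

rvec=(-0.1189, 0.3829, 0.2439) tvec=(0.2477, -0.1733, 0.9690)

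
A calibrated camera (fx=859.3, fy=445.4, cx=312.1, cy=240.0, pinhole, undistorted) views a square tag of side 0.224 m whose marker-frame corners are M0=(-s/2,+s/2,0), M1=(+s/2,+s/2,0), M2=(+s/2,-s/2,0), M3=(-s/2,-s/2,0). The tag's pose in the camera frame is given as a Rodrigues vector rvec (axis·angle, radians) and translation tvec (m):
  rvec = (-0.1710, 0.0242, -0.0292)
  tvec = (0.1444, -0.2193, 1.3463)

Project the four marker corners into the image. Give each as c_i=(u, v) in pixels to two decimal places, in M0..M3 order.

Intrinsics K: fx=859.3, fy=445.4, cx=312.1, cy=240.0
Marker side s = 0.224 m; corners in marker frame (Z=0):
  M0 = (-0.1120, +0.1120, 0)
  M1 = (+0.1120, +0.1120, 0)
  M2 = (+0.1120, -0.1120, 0)
  M3 = (-0.1120, -0.1120, 0)
rvec = (-0.1710, 0.0242, -0.0292), |rvec| = θ = 0.17516 rad = 10.036°
Rodrigues: sinθ=0.17426, 1−cosθ=0.01530; R = I + sinθ·[k]× + (1−cosθ)·[k]×²:
    [+0.99928 +0.02699 +0.02657]
    [-0.03111 +0.98499 +0.16977]
    [-0.02159 -0.17048 +0.98512]
t = (0.1444, -0.2193, 1.3463) m
M0: Pc = R·M0+t = (+0.03550, -0.10550, +1.32962); u = 859.3·(+0.03550)/1.32962 + 312.1 = 335.0446, v = 445.4·(-0.10550)/1.32962 + 240.0 = 204.6607
M1: Pc = R·M1+t = (+0.25934, -0.11247, +1.32479); u = 859.3·(+0.25934)/1.32479 + 312.1 = 480.3176, v = 445.4·(-0.11247)/1.32479 + 240.0 = 202.1885
M2: Pc = R·M2+t = (+0.25330, -0.33310, +1.36298); u = 859.3·(+0.25330)/1.36298 + 312.1 = 471.7933, v = 445.4·(-0.33310)/1.36298 + 240.0 = 131.1467
M3: Pc = R·M3+t = (+0.02946, -0.32613, +1.36781); u = 859.3·(+0.02946)/1.36781 + 312.1 = 330.6063, v = 445.4·(-0.32613)/1.36781 + 240.0 = 133.8010

c0=(335.04, 204.66) c1=(480.32, 202.19) c2=(471.79, 131.15) c3=(330.61, 133.80)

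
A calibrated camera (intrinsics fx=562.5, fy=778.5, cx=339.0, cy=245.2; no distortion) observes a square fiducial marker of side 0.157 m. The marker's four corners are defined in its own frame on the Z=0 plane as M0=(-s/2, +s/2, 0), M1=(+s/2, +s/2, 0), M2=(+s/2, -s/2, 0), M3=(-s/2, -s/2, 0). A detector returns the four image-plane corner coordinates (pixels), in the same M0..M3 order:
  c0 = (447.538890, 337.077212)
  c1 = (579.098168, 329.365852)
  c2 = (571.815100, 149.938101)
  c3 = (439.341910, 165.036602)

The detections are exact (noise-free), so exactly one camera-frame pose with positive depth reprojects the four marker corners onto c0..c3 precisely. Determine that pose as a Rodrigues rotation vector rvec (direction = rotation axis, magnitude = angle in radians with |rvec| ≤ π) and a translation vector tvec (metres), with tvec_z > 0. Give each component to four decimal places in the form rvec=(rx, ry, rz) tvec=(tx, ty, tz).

rvec=(0.0479, 0.1825, -0.0695) tvec=(0.2084, 0.0006, 0.6933)

Intrinsics K: fx=562.5, fy=778.5, cx=339.0, cy=245.2
Marker side s = 0.157 m; corners in marker frame (Z=0):
  M0 = (-0.0785, +0.0785, 0)
  M1 = (+0.0785, +0.0785, 0)
  M2 = (+0.0785, -0.0785, 0)
  M3 = (-0.0785, -0.0785, 0)
Detected image corners:
  c0 = (447.538890, 337.077212) px
  c1 = (579.098168, 329.365852) px
  c2 = (571.815100, 149.938101) px
  c3 = (439.341910, 165.036602) px
Planar DLT: solve 8×8 A·h = b for H (H[2,2]=1):
  H  [+706.42147 +79.70502 +508.09929]
  H  [-137.27670 +1133.45316 +245.88342]
  H  [-0.26388 +0.05956 +1.00000]
B = K⁻¹H; ‖b₁‖=1.442304, ‖b₂‖=1.442304; λ = 2/(‖b₁‖+‖b₂‖) = 0.693335, sign → tz>0 ⇒ λ=+0.693335
r₁ = λ·B[:,0] = (+0.98099,-0.06463,-0.18296); r₂ = λ·B[:,1] = (+0.07335,+0.99645,+0.04130)
r₃ = r₁×r₂ = (+0.17964,-0.05393,+0.98225); SVD([r₁ r₂ r₃]) → R = UVᵀ:
  R  [+0.98099 +0.07335 +0.17964]
  R  [-0.06463 +0.99645 -0.05393]
  R  [-0.18296 +0.04130 +0.98225]
t = (+0.20843, +0.00061, +0.69334) m
tr R = 2.959698; θ = arccos((tr R − 1)/2) = 0.201093 rad = 11.522°
axis k = ((R−Rᵀ)₃₂, (R−Rᵀ)₁₃, (R−Rᵀ)₂₁) / (2 sinθ) = (+0.238391, +0.907664, -0.345422)
rvec = θ·k = (+0.047939, +0.182525, -0.069462)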